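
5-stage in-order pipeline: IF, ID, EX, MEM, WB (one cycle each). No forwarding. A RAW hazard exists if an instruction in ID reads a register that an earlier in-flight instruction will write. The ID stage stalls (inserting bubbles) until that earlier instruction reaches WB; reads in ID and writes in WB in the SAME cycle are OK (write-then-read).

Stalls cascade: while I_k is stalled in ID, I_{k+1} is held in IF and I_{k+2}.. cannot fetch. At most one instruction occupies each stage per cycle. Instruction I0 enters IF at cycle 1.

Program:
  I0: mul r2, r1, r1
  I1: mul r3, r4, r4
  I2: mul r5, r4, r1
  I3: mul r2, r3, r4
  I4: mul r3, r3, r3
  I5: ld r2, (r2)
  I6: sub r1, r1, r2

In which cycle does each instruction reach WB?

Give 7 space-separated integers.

I0 mul r2 <- r1,r1: IF@1 ID@2 stall=0 (-) EX@3 MEM@4 WB@5
I1 mul r3 <- r4,r4: IF@2 ID@3 stall=0 (-) EX@4 MEM@5 WB@6
I2 mul r5 <- r4,r1: IF@3 ID@4 stall=0 (-) EX@5 MEM@6 WB@7
I3 mul r2 <- r3,r4: IF@4 ID@5 stall=1 (RAW on I1.r3 (WB@6)) EX@7 MEM@8 WB@9
I4 mul r3 <- r3,r3: IF@5 ID@7 stall=0 (-) EX@8 MEM@9 WB@10
I5 ld r2 <- r2: IF@7 ID@8 stall=1 (RAW on I3.r2 (WB@9)) EX@10 MEM@11 WB@12
I6 sub r1 <- r1,r2: IF@8 ID@10 stall=2 (RAW on I5.r2 (WB@12)) EX@13 MEM@14 WB@15

Answer: 5 6 7 9 10 12 15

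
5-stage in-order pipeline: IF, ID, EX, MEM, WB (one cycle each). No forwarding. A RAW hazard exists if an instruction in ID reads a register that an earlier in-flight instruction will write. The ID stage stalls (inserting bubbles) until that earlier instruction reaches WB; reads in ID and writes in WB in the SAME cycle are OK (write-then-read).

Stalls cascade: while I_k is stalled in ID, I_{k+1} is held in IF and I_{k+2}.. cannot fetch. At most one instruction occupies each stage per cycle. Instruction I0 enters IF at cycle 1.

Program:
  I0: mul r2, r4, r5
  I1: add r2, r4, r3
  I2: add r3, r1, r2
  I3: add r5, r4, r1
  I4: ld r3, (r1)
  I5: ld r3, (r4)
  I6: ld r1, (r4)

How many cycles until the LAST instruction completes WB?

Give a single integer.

Answer: 13

Derivation:
I0 mul r2 <- r4,r5: IF@1 ID@2 stall=0 (-) EX@3 MEM@4 WB@5
I1 add r2 <- r4,r3: IF@2 ID@3 stall=0 (-) EX@4 MEM@5 WB@6
I2 add r3 <- r1,r2: IF@3 ID@4 stall=2 (RAW on I1.r2 (WB@6)) EX@7 MEM@8 WB@9
I3 add r5 <- r4,r1: IF@4 ID@7 stall=0 (-) EX@8 MEM@9 WB@10
I4 ld r3 <- r1: IF@7 ID@8 stall=0 (-) EX@9 MEM@10 WB@11
I5 ld r3 <- r4: IF@8 ID@9 stall=0 (-) EX@10 MEM@11 WB@12
I6 ld r1 <- r4: IF@9 ID@10 stall=0 (-) EX@11 MEM@12 WB@13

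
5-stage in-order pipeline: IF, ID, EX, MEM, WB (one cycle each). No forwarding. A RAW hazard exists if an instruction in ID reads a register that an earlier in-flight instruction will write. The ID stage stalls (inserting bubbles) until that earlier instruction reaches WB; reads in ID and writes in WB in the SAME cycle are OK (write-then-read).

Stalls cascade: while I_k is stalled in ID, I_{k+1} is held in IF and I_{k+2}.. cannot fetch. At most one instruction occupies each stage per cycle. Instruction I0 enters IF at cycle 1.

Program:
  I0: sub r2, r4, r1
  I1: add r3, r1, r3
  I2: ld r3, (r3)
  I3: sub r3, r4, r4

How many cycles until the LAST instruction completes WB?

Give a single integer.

I0 sub r2 <- r4,r1: IF@1 ID@2 stall=0 (-) EX@3 MEM@4 WB@5
I1 add r3 <- r1,r3: IF@2 ID@3 stall=0 (-) EX@4 MEM@5 WB@6
I2 ld r3 <- r3: IF@3 ID@4 stall=2 (RAW on I1.r3 (WB@6)) EX@7 MEM@8 WB@9
I3 sub r3 <- r4,r4: IF@4 ID@7 stall=0 (-) EX@8 MEM@9 WB@10

Answer: 10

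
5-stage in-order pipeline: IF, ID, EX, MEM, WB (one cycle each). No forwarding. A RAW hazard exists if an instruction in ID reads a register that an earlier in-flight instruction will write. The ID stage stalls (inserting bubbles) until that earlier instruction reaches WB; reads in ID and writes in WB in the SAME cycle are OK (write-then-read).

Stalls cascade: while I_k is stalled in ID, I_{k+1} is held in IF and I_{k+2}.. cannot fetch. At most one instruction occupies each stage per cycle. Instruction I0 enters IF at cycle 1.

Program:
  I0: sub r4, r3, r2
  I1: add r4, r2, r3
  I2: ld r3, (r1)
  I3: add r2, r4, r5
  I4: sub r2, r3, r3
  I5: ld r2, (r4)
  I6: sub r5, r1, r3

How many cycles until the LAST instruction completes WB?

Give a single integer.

I0 sub r4 <- r3,r2: IF@1 ID@2 stall=0 (-) EX@3 MEM@4 WB@5
I1 add r4 <- r2,r3: IF@2 ID@3 stall=0 (-) EX@4 MEM@5 WB@6
I2 ld r3 <- r1: IF@3 ID@4 stall=0 (-) EX@5 MEM@6 WB@7
I3 add r2 <- r4,r5: IF@4 ID@5 stall=1 (RAW on I1.r4 (WB@6)) EX@7 MEM@8 WB@9
I4 sub r2 <- r3,r3: IF@5 ID@7 stall=0 (-) EX@8 MEM@9 WB@10
I5 ld r2 <- r4: IF@7 ID@8 stall=0 (-) EX@9 MEM@10 WB@11
I6 sub r5 <- r1,r3: IF@8 ID@9 stall=0 (-) EX@10 MEM@11 WB@12

Answer: 12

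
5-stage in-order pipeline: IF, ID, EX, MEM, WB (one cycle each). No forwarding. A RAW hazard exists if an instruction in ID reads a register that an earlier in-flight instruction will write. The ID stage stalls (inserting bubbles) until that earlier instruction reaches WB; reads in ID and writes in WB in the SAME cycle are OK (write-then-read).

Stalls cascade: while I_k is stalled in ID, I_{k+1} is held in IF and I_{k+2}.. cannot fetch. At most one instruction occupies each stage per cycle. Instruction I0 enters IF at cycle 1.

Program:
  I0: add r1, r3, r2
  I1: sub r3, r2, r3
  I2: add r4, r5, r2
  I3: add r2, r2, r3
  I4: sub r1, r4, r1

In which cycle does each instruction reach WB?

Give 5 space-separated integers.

Answer: 5 6 7 9 10

Derivation:
I0 add r1 <- r3,r2: IF@1 ID@2 stall=0 (-) EX@3 MEM@4 WB@5
I1 sub r3 <- r2,r3: IF@2 ID@3 stall=0 (-) EX@4 MEM@5 WB@6
I2 add r4 <- r5,r2: IF@3 ID@4 stall=0 (-) EX@5 MEM@6 WB@7
I3 add r2 <- r2,r3: IF@4 ID@5 stall=1 (RAW on I1.r3 (WB@6)) EX@7 MEM@8 WB@9
I4 sub r1 <- r4,r1: IF@5 ID@7 stall=0 (-) EX@8 MEM@9 WB@10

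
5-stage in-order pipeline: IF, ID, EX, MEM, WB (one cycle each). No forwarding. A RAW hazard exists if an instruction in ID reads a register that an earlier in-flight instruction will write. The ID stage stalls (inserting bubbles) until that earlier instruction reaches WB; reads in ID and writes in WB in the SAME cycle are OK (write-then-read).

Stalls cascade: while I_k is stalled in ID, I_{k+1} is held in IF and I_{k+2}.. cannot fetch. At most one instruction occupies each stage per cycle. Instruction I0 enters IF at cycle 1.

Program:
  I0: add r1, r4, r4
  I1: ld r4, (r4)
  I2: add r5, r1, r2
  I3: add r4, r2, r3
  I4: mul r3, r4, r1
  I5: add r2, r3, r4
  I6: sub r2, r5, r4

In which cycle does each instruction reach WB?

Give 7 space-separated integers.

Answer: 5 6 8 9 12 15 16

Derivation:
I0 add r1 <- r4,r4: IF@1 ID@2 stall=0 (-) EX@3 MEM@4 WB@5
I1 ld r4 <- r4: IF@2 ID@3 stall=0 (-) EX@4 MEM@5 WB@6
I2 add r5 <- r1,r2: IF@3 ID@4 stall=1 (RAW on I0.r1 (WB@5)) EX@6 MEM@7 WB@8
I3 add r4 <- r2,r3: IF@4 ID@6 stall=0 (-) EX@7 MEM@8 WB@9
I4 mul r3 <- r4,r1: IF@6 ID@7 stall=2 (RAW on I3.r4 (WB@9)) EX@10 MEM@11 WB@12
I5 add r2 <- r3,r4: IF@7 ID@10 stall=2 (RAW on I4.r3 (WB@12)) EX@13 MEM@14 WB@15
I6 sub r2 <- r5,r4: IF@10 ID@13 stall=0 (-) EX@14 MEM@15 WB@16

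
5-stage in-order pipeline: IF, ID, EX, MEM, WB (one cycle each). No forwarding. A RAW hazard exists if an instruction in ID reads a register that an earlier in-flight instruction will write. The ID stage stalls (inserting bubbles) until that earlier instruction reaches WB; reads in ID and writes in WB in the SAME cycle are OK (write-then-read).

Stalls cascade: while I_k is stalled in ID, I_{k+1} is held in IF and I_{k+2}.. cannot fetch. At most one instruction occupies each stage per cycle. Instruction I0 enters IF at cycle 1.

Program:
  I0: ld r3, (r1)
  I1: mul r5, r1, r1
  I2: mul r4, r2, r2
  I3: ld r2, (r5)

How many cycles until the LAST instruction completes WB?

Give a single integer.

Answer: 9

Derivation:
I0 ld r3 <- r1: IF@1 ID@2 stall=0 (-) EX@3 MEM@4 WB@5
I1 mul r5 <- r1,r1: IF@2 ID@3 stall=0 (-) EX@4 MEM@5 WB@6
I2 mul r4 <- r2,r2: IF@3 ID@4 stall=0 (-) EX@5 MEM@6 WB@7
I3 ld r2 <- r5: IF@4 ID@5 stall=1 (RAW on I1.r5 (WB@6)) EX@7 MEM@8 WB@9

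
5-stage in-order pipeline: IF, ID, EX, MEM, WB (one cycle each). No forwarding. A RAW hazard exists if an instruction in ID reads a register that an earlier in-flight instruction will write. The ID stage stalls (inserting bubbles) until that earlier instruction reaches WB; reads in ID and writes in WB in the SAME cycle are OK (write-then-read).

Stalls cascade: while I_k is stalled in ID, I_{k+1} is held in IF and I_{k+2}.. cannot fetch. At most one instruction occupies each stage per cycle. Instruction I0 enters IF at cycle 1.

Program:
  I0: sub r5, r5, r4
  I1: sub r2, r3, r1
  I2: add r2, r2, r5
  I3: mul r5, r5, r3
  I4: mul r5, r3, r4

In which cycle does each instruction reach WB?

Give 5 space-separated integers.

I0 sub r5 <- r5,r4: IF@1 ID@2 stall=0 (-) EX@3 MEM@4 WB@5
I1 sub r2 <- r3,r1: IF@2 ID@3 stall=0 (-) EX@4 MEM@5 WB@6
I2 add r2 <- r2,r5: IF@3 ID@4 stall=2 (RAW on I1.r2 (WB@6)) EX@7 MEM@8 WB@9
I3 mul r5 <- r5,r3: IF@4 ID@7 stall=0 (-) EX@8 MEM@9 WB@10
I4 mul r5 <- r3,r4: IF@7 ID@8 stall=0 (-) EX@9 MEM@10 WB@11

Answer: 5 6 9 10 11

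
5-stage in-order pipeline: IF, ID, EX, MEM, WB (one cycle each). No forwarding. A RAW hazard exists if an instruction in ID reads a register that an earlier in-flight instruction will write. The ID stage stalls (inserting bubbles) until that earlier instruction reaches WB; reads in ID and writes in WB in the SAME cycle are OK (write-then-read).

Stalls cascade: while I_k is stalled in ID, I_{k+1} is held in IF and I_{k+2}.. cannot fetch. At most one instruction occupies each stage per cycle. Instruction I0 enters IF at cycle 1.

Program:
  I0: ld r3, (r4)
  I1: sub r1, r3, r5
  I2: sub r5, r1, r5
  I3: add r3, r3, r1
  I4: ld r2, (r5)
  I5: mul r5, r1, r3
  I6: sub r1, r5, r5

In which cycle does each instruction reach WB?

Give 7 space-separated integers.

Answer: 5 8 11 12 14 15 18

Derivation:
I0 ld r3 <- r4: IF@1 ID@2 stall=0 (-) EX@3 MEM@4 WB@5
I1 sub r1 <- r3,r5: IF@2 ID@3 stall=2 (RAW on I0.r3 (WB@5)) EX@6 MEM@7 WB@8
I2 sub r5 <- r1,r5: IF@3 ID@6 stall=2 (RAW on I1.r1 (WB@8)) EX@9 MEM@10 WB@11
I3 add r3 <- r3,r1: IF@6 ID@9 stall=0 (-) EX@10 MEM@11 WB@12
I4 ld r2 <- r5: IF@9 ID@10 stall=1 (RAW on I2.r5 (WB@11)) EX@12 MEM@13 WB@14
I5 mul r5 <- r1,r3: IF@10 ID@12 stall=0 (-) EX@13 MEM@14 WB@15
I6 sub r1 <- r5,r5: IF@12 ID@13 stall=2 (RAW on I5.r5 (WB@15)) EX@16 MEM@17 WB@18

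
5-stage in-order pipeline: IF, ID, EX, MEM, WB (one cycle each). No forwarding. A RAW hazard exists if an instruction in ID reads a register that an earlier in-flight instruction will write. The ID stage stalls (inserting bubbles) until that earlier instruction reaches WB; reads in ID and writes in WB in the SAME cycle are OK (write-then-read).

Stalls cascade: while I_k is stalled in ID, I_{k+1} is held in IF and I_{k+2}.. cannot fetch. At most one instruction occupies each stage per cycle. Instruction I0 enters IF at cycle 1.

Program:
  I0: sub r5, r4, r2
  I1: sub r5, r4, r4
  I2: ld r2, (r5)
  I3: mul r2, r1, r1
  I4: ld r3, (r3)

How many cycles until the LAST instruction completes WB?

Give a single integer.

Answer: 11

Derivation:
I0 sub r5 <- r4,r2: IF@1 ID@2 stall=0 (-) EX@3 MEM@4 WB@5
I1 sub r5 <- r4,r4: IF@2 ID@3 stall=0 (-) EX@4 MEM@5 WB@6
I2 ld r2 <- r5: IF@3 ID@4 stall=2 (RAW on I1.r5 (WB@6)) EX@7 MEM@8 WB@9
I3 mul r2 <- r1,r1: IF@4 ID@7 stall=0 (-) EX@8 MEM@9 WB@10
I4 ld r3 <- r3: IF@7 ID@8 stall=0 (-) EX@9 MEM@10 WB@11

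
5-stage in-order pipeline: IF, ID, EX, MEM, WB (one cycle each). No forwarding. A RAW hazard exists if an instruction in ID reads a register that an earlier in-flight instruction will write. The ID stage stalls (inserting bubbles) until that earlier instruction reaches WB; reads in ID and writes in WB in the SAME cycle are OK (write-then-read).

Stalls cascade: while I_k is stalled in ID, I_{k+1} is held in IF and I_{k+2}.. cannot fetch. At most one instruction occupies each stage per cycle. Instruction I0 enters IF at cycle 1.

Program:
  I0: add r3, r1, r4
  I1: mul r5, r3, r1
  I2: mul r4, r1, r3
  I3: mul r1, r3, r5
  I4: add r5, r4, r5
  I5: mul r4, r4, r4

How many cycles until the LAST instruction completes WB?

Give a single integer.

I0 add r3 <- r1,r4: IF@1 ID@2 stall=0 (-) EX@3 MEM@4 WB@5
I1 mul r5 <- r3,r1: IF@2 ID@3 stall=2 (RAW on I0.r3 (WB@5)) EX@6 MEM@7 WB@8
I2 mul r4 <- r1,r3: IF@3 ID@6 stall=0 (-) EX@7 MEM@8 WB@9
I3 mul r1 <- r3,r5: IF@6 ID@7 stall=1 (RAW on I1.r5 (WB@8)) EX@9 MEM@10 WB@11
I4 add r5 <- r4,r5: IF@7 ID@9 stall=0 (-) EX@10 MEM@11 WB@12
I5 mul r4 <- r4,r4: IF@9 ID@10 stall=0 (-) EX@11 MEM@12 WB@13

Answer: 13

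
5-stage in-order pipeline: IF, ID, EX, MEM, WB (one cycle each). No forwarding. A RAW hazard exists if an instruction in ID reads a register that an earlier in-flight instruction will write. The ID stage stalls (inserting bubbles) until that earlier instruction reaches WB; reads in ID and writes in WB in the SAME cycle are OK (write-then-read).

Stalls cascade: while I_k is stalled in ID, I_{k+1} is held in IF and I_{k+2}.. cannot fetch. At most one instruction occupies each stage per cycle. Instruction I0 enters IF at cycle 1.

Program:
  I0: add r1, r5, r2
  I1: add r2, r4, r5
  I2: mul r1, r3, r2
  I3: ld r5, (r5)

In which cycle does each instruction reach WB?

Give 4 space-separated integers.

I0 add r1 <- r5,r2: IF@1 ID@2 stall=0 (-) EX@3 MEM@4 WB@5
I1 add r2 <- r4,r5: IF@2 ID@3 stall=0 (-) EX@4 MEM@5 WB@6
I2 mul r1 <- r3,r2: IF@3 ID@4 stall=2 (RAW on I1.r2 (WB@6)) EX@7 MEM@8 WB@9
I3 ld r5 <- r5: IF@4 ID@7 stall=0 (-) EX@8 MEM@9 WB@10

Answer: 5 6 9 10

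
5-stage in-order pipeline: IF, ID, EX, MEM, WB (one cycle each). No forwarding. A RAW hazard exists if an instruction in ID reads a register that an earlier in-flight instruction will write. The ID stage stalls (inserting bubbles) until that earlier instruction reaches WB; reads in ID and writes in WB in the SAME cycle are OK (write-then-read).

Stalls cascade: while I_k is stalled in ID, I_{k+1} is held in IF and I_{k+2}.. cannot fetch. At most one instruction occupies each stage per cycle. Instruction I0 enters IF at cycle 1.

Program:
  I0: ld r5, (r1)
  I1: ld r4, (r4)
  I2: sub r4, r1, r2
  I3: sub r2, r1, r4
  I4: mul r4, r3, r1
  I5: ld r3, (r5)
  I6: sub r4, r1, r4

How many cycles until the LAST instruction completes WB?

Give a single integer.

Answer: 14

Derivation:
I0 ld r5 <- r1: IF@1 ID@2 stall=0 (-) EX@3 MEM@4 WB@5
I1 ld r4 <- r4: IF@2 ID@3 stall=0 (-) EX@4 MEM@5 WB@6
I2 sub r4 <- r1,r2: IF@3 ID@4 stall=0 (-) EX@5 MEM@6 WB@7
I3 sub r2 <- r1,r4: IF@4 ID@5 stall=2 (RAW on I2.r4 (WB@7)) EX@8 MEM@9 WB@10
I4 mul r4 <- r3,r1: IF@5 ID@8 stall=0 (-) EX@9 MEM@10 WB@11
I5 ld r3 <- r5: IF@8 ID@9 stall=0 (-) EX@10 MEM@11 WB@12
I6 sub r4 <- r1,r4: IF@9 ID@10 stall=1 (RAW on I4.r4 (WB@11)) EX@12 MEM@13 WB@14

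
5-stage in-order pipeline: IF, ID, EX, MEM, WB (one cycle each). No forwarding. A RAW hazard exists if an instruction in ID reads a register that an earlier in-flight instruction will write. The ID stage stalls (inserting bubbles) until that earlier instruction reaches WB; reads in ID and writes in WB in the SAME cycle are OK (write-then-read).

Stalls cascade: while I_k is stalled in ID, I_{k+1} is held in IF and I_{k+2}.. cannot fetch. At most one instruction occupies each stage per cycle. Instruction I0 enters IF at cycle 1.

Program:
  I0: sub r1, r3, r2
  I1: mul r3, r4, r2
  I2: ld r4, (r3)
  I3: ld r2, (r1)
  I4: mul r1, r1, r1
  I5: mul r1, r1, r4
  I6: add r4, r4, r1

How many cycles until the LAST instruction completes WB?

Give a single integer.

Answer: 17

Derivation:
I0 sub r1 <- r3,r2: IF@1 ID@2 stall=0 (-) EX@3 MEM@4 WB@5
I1 mul r3 <- r4,r2: IF@2 ID@3 stall=0 (-) EX@4 MEM@5 WB@6
I2 ld r4 <- r3: IF@3 ID@4 stall=2 (RAW on I1.r3 (WB@6)) EX@7 MEM@8 WB@9
I3 ld r2 <- r1: IF@4 ID@7 stall=0 (-) EX@8 MEM@9 WB@10
I4 mul r1 <- r1,r1: IF@7 ID@8 stall=0 (-) EX@9 MEM@10 WB@11
I5 mul r1 <- r1,r4: IF@8 ID@9 stall=2 (RAW on I4.r1 (WB@11)) EX@12 MEM@13 WB@14
I6 add r4 <- r4,r1: IF@9 ID@12 stall=2 (RAW on I5.r1 (WB@14)) EX@15 MEM@16 WB@17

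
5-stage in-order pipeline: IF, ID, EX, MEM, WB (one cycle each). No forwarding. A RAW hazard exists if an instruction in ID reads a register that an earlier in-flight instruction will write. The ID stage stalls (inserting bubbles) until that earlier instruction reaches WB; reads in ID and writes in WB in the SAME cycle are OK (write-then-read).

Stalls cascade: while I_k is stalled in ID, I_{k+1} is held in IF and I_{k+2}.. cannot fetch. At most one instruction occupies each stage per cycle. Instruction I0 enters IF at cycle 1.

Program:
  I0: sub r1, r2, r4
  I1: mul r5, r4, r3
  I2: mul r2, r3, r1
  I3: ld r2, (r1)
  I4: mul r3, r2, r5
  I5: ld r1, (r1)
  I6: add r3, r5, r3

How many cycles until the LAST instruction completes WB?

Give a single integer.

I0 sub r1 <- r2,r4: IF@1 ID@2 stall=0 (-) EX@3 MEM@4 WB@5
I1 mul r5 <- r4,r3: IF@2 ID@3 stall=0 (-) EX@4 MEM@5 WB@6
I2 mul r2 <- r3,r1: IF@3 ID@4 stall=1 (RAW on I0.r1 (WB@5)) EX@6 MEM@7 WB@8
I3 ld r2 <- r1: IF@4 ID@6 stall=0 (-) EX@7 MEM@8 WB@9
I4 mul r3 <- r2,r5: IF@6 ID@7 stall=2 (RAW on I3.r2 (WB@9)) EX@10 MEM@11 WB@12
I5 ld r1 <- r1: IF@7 ID@10 stall=0 (-) EX@11 MEM@12 WB@13
I6 add r3 <- r5,r3: IF@10 ID@11 stall=1 (RAW on I4.r3 (WB@12)) EX@13 MEM@14 WB@15

Answer: 15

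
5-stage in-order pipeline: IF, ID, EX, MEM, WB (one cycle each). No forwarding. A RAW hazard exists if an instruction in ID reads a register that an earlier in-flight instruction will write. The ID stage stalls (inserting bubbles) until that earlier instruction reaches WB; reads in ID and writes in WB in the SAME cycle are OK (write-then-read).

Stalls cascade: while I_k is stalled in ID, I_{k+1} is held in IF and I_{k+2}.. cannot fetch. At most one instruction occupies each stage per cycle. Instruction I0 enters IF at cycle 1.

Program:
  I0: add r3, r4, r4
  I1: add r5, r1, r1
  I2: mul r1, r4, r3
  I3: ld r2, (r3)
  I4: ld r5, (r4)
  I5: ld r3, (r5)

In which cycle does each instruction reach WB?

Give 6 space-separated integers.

Answer: 5 6 8 9 10 13

Derivation:
I0 add r3 <- r4,r4: IF@1 ID@2 stall=0 (-) EX@3 MEM@4 WB@5
I1 add r5 <- r1,r1: IF@2 ID@3 stall=0 (-) EX@4 MEM@5 WB@6
I2 mul r1 <- r4,r3: IF@3 ID@4 stall=1 (RAW on I0.r3 (WB@5)) EX@6 MEM@7 WB@8
I3 ld r2 <- r3: IF@4 ID@6 stall=0 (-) EX@7 MEM@8 WB@9
I4 ld r5 <- r4: IF@6 ID@7 stall=0 (-) EX@8 MEM@9 WB@10
I5 ld r3 <- r5: IF@7 ID@8 stall=2 (RAW on I4.r5 (WB@10)) EX@11 MEM@12 WB@13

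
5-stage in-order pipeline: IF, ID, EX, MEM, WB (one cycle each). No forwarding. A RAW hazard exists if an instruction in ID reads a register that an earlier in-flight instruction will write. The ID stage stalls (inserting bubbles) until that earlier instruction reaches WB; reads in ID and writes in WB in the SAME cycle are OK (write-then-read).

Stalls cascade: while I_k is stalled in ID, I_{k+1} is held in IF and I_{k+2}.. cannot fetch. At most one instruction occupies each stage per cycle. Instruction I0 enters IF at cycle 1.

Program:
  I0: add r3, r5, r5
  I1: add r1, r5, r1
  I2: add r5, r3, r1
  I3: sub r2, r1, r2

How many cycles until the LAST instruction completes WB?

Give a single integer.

I0 add r3 <- r5,r5: IF@1 ID@2 stall=0 (-) EX@3 MEM@4 WB@5
I1 add r1 <- r5,r1: IF@2 ID@3 stall=0 (-) EX@4 MEM@5 WB@6
I2 add r5 <- r3,r1: IF@3 ID@4 stall=2 (RAW on I1.r1 (WB@6)) EX@7 MEM@8 WB@9
I3 sub r2 <- r1,r2: IF@4 ID@7 stall=0 (-) EX@8 MEM@9 WB@10

Answer: 10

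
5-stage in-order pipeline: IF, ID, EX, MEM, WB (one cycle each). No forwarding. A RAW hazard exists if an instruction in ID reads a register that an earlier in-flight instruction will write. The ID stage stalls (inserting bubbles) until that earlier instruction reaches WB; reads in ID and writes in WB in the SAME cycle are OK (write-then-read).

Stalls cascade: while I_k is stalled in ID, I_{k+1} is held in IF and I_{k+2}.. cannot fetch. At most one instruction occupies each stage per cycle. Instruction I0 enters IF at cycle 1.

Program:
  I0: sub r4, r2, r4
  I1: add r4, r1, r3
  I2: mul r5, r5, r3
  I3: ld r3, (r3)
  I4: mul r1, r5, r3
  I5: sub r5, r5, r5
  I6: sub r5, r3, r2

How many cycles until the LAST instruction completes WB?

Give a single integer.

I0 sub r4 <- r2,r4: IF@1 ID@2 stall=0 (-) EX@3 MEM@4 WB@5
I1 add r4 <- r1,r3: IF@2 ID@3 stall=0 (-) EX@4 MEM@5 WB@6
I2 mul r5 <- r5,r3: IF@3 ID@4 stall=0 (-) EX@5 MEM@6 WB@7
I3 ld r3 <- r3: IF@4 ID@5 stall=0 (-) EX@6 MEM@7 WB@8
I4 mul r1 <- r5,r3: IF@5 ID@6 stall=2 (RAW on I3.r3 (WB@8)) EX@9 MEM@10 WB@11
I5 sub r5 <- r5,r5: IF@6 ID@9 stall=0 (-) EX@10 MEM@11 WB@12
I6 sub r5 <- r3,r2: IF@9 ID@10 stall=0 (-) EX@11 MEM@12 WB@13

Answer: 13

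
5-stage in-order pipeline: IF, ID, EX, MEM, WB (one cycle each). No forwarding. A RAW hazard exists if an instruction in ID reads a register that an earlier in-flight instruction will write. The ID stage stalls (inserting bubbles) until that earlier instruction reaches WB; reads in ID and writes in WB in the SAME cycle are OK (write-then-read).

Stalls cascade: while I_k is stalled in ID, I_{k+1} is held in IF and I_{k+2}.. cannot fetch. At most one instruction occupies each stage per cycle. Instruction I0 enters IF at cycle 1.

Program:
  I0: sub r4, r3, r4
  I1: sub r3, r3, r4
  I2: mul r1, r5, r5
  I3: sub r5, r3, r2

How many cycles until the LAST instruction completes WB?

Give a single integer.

Answer: 11

Derivation:
I0 sub r4 <- r3,r4: IF@1 ID@2 stall=0 (-) EX@3 MEM@4 WB@5
I1 sub r3 <- r3,r4: IF@2 ID@3 stall=2 (RAW on I0.r4 (WB@5)) EX@6 MEM@7 WB@8
I2 mul r1 <- r5,r5: IF@3 ID@6 stall=0 (-) EX@7 MEM@8 WB@9
I3 sub r5 <- r3,r2: IF@6 ID@7 stall=1 (RAW on I1.r3 (WB@8)) EX@9 MEM@10 WB@11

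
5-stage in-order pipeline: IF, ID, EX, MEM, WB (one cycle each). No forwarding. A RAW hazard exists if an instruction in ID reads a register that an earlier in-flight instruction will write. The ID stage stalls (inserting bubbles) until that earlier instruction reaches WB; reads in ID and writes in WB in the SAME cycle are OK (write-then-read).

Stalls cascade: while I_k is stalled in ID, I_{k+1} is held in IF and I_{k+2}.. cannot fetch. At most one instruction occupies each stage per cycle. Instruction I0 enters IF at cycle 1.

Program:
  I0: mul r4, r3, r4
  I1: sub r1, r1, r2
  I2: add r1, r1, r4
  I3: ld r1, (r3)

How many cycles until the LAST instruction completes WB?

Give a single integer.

Answer: 10

Derivation:
I0 mul r4 <- r3,r4: IF@1 ID@2 stall=0 (-) EX@3 MEM@4 WB@5
I1 sub r1 <- r1,r2: IF@2 ID@3 stall=0 (-) EX@4 MEM@5 WB@6
I2 add r1 <- r1,r4: IF@3 ID@4 stall=2 (RAW on I1.r1 (WB@6)) EX@7 MEM@8 WB@9
I3 ld r1 <- r3: IF@4 ID@7 stall=0 (-) EX@8 MEM@9 WB@10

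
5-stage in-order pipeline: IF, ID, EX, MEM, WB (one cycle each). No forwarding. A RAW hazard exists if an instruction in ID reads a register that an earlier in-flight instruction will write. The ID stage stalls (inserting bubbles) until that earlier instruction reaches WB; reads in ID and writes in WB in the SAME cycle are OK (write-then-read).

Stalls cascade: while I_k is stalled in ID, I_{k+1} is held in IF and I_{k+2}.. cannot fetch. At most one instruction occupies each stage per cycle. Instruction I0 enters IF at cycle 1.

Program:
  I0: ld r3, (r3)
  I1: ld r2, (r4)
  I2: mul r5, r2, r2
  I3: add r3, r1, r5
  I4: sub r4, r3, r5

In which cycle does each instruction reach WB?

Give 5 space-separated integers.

I0 ld r3 <- r3: IF@1 ID@2 stall=0 (-) EX@3 MEM@4 WB@5
I1 ld r2 <- r4: IF@2 ID@3 stall=0 (-) EX@4 MEM@5 WB@6
I2 mul r5 <- r2,r2: IF@3 ID@4 stall=2 (RAW on I1.r2 (WB@6)) EX@7 MEM@8 WB@9
I3 add r3 <- r1,r5: IF@4 ID@7 stall=2 (RAW on I2.r5 (WB@9)) EX@10 MEM@11 WB@12
I4 sub r4 <- r3,r5: IF@7 ID@10 stall=2 (RAW on I3.r3 (WB@12)) EX@13 MEM@14 WB@15

Answer: 5 6 9 12 15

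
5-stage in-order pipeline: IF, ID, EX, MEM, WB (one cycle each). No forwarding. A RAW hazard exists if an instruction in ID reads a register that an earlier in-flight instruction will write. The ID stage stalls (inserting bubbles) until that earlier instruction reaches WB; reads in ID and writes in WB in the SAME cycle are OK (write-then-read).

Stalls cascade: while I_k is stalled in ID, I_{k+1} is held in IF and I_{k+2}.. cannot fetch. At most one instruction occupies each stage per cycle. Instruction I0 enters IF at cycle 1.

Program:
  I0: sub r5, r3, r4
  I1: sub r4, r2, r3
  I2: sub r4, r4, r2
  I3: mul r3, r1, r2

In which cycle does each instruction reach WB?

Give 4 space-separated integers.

I0 sub r5 <- r3,r4: IF@1 ID@2 stall=0 (-) EX@3 MEM@4 WB@5
I1 sub r4 <- r2,r3: IF@2 ID@3 stall=0 (-) EX@4 MEM@5 WB@6
I2 sub r4 <- r4,r2: IF@3 ID@4 stall=2 (RAW on I1.r4 (WB@6)) EX@7 MEM@8 WB@9
I3 mul r3 <- r1,r2: IF@4 ID@7 stall=0 (-) EX@8 MEM@9 WB@10

Answer: 5 6 9 10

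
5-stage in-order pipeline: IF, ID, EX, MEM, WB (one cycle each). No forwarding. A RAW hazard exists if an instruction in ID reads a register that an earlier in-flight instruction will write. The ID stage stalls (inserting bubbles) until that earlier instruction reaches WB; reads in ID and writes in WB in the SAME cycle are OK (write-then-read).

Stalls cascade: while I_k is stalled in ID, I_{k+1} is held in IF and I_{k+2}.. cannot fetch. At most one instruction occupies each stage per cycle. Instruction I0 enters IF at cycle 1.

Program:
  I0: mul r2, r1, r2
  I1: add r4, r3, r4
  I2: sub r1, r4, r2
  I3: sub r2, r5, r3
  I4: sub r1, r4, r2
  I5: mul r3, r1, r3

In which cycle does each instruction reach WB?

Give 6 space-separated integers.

I0 mul r2 <- r1,r2: IF@1 ID@2 stall=0 (-) EX@3 MEM@4 WB@5
I1 add r4 <- r3,r4: IF@2 ID@3 stall=0 (-) EX@4 MEM@5 WB@6
I2 sub r1 <- r4,r2: IF@3 ID@4 stall=2 (RAW on I1.r4 (WB@6)) EX@7 MEM@8 WB@9
I3 sub r2 <- r5,r3: IF@4 ID@7 stall=0 (-) EX@8 MEM@9 WB@10
I4 sub r1 <- r4,r2: IF@7 ID@8 stall=2 (RAW on I3.r2 (WB@10)) EX@11 MEM@12 WB@13
I5 mul r3 <- r1,r3: IF@8 ID@11 stall=2 (RAW on I4.r1 (WB@13)) EX@14 MEM@15 WB@16

Answer: 5 6 9 10 13 16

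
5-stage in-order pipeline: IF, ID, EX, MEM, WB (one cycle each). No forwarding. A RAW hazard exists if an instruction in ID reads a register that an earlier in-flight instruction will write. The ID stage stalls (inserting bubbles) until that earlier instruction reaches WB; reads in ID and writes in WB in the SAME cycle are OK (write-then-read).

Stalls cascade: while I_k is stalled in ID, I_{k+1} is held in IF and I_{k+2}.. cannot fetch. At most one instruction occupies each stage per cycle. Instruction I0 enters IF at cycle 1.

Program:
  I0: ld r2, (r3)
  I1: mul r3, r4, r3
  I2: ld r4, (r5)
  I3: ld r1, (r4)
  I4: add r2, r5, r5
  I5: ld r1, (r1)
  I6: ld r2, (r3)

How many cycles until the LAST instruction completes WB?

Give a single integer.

I0 ld r2 <- r3: IF@1 ID@2 stall=0 (-) EX@3 MEM@4 WB@5
I1 mul r3 <- r4,r3: IF@2 ID@3 stall=0 (-) EX@4 MEM@5 WB@6
I2 ld r4 <- r5: IF@3 ID@4 stall=0 (-) EX@5 MEM@6 WB@7
I3 ld r1 <- r4: IF@4 ID@5 stall=2 (RAW on I2.r4 (WB@7)) EX@8 MEM@9 WB@10
I4 add r2 <- r5,r5: IF@5 ID@8 stall=0 (-) EX@9 MEM@10 WB@11
I5 ld r1 <- r1: IF@8 ID@9 stall=1 (RAW on I3.r1 (WB@10)) EX@11 MEM@12 WB@13
I6 ld r2 <- r3: IF@9 ID@11 stall=0 (-) EX@12 MEM@13 WB@14

Answer: 14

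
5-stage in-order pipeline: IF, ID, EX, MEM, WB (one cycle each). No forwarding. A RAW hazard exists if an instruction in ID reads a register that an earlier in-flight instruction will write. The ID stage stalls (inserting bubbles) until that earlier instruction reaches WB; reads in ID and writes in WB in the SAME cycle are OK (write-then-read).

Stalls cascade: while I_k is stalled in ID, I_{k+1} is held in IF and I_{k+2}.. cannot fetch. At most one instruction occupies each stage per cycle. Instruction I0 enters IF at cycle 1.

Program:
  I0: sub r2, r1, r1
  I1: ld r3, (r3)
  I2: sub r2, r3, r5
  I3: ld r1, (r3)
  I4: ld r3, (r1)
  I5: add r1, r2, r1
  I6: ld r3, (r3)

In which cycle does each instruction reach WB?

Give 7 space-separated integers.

Answer: 5 6 9 10 13 14 16

Derivation:
I0 sub r2 <- r1,r1: IF@1 ID@2 stall=0 (-) EX@3 MEM@4 WB@5
I1 ld r3 <- r3: IF@2 ID@3 stall=0 (-) EX@4 MEM@5 WB@6
I2 sub r2 <- r3,r5: IF@3 ID@4 stall=2 (RAW on I1.r3 (WB@6)) EX@7 MEM@8 WB@9
I3 ld r1 <- r3: IF@4 ID@7 stall=0 (-) EX@8 MEM@9 WB@10
I4 ld r3 <- r1: IF@7 ID@8 stall=2 (RAW on I3.r1 (WB@10)) EX@11 MEM@12 WB@13
I5 add r1 <- r2,r1: IF@8 ID@11 stall=0 (-) EX@12 MEM@13 WB@14
I6 ld r3 <- r3: IF@11 ID@12 stall=1 (RAW on I4.r3 (WB@13)) EX@14 MEM@15 WB@16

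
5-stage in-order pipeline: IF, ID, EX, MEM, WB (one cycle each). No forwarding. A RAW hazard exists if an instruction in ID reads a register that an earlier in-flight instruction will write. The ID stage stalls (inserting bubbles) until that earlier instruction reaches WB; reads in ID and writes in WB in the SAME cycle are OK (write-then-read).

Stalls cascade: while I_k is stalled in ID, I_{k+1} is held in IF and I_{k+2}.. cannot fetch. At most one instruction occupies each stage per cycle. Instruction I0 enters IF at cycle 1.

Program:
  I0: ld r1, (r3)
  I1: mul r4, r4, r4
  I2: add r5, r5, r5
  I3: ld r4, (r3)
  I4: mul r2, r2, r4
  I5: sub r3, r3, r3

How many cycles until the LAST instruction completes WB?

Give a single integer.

I0 ld r1 <- r3: IF@1 ID@2 stall=0 (-) EX@3 MEM@4 WB@5
I1 mul r4 <- r4,r4: IF@2 ID@3 stall=0 (-) EX@4 MEM@5 WB@6
I2 add r5 <- r5,r5: IF@3 ID@4 stall=0 (-) EX@5 MEM@6 WB@7
I3 ld r4 <- r3: IF@4 ID@5 stall=0 (-) EX@6 MEM@7 WB@8
I4 mul r2 <- r2,r4: IF@5 ID@6 stall=2 (RAW on I3.r4 (WB@8)) EX@9 MEM@10 WB@11
I5 sub r3 <- r3,r3: IF@6 ID@9 stall=0 (-) EX@10 MEM@11 WB@12

Answer: 12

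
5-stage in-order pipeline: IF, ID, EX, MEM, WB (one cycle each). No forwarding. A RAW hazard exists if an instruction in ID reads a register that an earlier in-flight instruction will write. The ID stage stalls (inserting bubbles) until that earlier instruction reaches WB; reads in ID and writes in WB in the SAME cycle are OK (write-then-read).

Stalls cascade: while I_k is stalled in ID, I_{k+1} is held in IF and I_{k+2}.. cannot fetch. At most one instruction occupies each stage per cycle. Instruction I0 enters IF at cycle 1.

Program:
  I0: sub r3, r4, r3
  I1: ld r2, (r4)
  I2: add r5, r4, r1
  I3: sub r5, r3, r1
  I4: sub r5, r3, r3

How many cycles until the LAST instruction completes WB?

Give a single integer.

I0 sub r3 <- r4,r3: IF@1 ID@2 stall=0 (-) EX@3 MEM@4 WB@5
I1 ld r2 <- r4: IF@2 ID@3 stall=0 (-) EX@4 MEM@5 WB@6
I2 add r5 <- r4,r1: IF@3 ID@4 stall=0 (-) EX@5 MEM@6 WB@7
I3 sub r5 <- r3,r1: IF@4 ID@5 stall=0 (-) EX@6 MEM@7 WB@8
I4 sub r5 <- r3,r3: IF@5 ID@6 stall=0 (-) EX@7 MEM@8 WB@9

Answer: 9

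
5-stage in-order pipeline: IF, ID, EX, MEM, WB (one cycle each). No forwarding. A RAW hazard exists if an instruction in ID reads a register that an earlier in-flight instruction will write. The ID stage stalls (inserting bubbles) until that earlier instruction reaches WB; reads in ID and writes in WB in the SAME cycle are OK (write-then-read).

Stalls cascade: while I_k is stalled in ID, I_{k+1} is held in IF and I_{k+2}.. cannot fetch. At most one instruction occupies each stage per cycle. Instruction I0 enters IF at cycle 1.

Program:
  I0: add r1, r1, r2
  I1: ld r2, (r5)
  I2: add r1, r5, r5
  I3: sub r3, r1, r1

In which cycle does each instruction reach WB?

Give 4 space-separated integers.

Answer: 5 6 7 10

Derivation:
I0 add r1 <- r1,r2: IF@1 ID@2 stall=0 (-) EX@3 MEM@4 WB@5
I1 ld r2 <- r5: IF@2 ID@3 stall=0 (-) EX@4 MEM@5 WB@6
I2 add r1 <- r5,r5: IF@3 ID@4 stall=0 (-) EX@5 MEM@6 WB@7
I3 sub r3 <- r1,r1: IF@4 ID@5 stall=2 (RAW on I2.r1 (WB@7)) EX@8 MEM@9 WB@10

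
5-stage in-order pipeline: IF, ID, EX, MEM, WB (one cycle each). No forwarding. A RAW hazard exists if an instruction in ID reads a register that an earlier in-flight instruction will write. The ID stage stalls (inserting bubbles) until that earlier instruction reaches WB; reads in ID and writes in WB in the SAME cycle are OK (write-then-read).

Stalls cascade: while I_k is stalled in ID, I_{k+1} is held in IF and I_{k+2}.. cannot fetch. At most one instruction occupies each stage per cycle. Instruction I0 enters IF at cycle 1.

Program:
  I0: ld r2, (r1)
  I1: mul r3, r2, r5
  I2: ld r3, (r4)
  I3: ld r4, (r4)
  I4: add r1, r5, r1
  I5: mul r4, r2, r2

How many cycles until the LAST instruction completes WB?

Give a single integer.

Answer: 12

Derivation:
I0 ld r2 <- r1: IF@1 ID@2 stall=0 (-) EX@3 MEM@4 WB@5
I1 mul r3 <- r2,r5: IF@2 ID@3 stall=2 (RAW on I0.r2 (WB@5)) EX@6 MEM@7 WB@8
I2 ld r3 <- r4: IF@3 ID@6 stall=0 (-) EX@7 MEM@8 WB@9
I3 ld r4 <- r4: IF@6 ID@7 stall=0 (-) EX@8 MEM@9 WB@10
I4 add r1 <- r5,r1: IF@7 ID@8 stall=0 (-) EX@9 MEM@10 WB@11
I5 mul r4 <- r2,r2: IF@8 ID@9 stall=0 (-) EX@10 MEM@11 WB@12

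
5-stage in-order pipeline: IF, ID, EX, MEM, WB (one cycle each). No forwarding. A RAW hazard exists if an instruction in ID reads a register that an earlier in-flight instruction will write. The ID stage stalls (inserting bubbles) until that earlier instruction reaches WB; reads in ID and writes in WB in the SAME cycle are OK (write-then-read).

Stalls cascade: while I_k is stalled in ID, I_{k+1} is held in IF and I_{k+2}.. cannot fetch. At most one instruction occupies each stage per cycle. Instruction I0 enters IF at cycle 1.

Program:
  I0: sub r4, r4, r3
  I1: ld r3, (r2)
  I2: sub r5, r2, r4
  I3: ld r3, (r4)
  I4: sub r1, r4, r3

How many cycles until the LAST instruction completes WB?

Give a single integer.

Answer: 12

Derivation:
I0 sub r4 <- r4,r3: IF@1 ID@2 stall=0 (-) EX@3 MEM@4 WB@5
I1 ld r3 <- r2: IF@2 ID@3 stall=0 (-) EX@4 MEM@5 WB@6
I2 sub r5 <- r2,r4: IF@3 ID@4 stall=1 (RAW on I0.r4 (WB@5)) EX@6 MEM@7 WB@8
I3 ld r3 <- r4: IF@4 ID@6 stall=0 (-) EX@7 MEM@8 WB@9
I4 sub r1 <- r4,r3: IF@6 ID@7 stall=2 (RAW on I3.r3 (WB@9)) EX@10 MEM@11 WB@12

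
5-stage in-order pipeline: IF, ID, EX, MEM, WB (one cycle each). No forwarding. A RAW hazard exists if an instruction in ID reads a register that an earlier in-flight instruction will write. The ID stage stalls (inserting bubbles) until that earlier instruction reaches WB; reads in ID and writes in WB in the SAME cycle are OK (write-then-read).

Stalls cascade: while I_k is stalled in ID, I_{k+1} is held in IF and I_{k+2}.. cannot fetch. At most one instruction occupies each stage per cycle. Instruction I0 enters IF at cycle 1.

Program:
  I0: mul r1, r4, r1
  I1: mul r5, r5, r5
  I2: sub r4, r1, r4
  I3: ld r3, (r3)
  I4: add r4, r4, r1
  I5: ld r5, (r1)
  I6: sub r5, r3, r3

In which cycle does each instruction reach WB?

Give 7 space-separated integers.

Answer: 5 6 8 9 11 12 13

Derivation:
I0 mul r1 <- r4,r1: IF@1 ID@2 stall=0 (-) EX@3 MEM@4 WB@5
I1 mul r5 <- r5,r5: IF@2 ID@3 stall=0 (-) EX@4 MEM@5 WB@6
I2 sub r4 <- r1,r4: IF@3 ID@4 stall=1 (RAW on I0.r1 (WB@5)) EX@6 MEM@7 WB@8
I3 ld r3 <- r3: IF@4 ID@6 stall=0 (-) EX@7 MEM@8 WB@9
I4 add r4 <- r4,r1: IF@6 ID@7 stall=1 (RAW on I2.r4 (WB@8)) EX@9 MEM@10 WB@11
I5 ld r5 <- r1: IF@7 ID@9 stall=0 (-) EX@10 MEM@11 WB@12
I6 sub r5 <- r3,r3: IF@9 ID@10 stall=0 (-) EX@11 MEM@12 WB@13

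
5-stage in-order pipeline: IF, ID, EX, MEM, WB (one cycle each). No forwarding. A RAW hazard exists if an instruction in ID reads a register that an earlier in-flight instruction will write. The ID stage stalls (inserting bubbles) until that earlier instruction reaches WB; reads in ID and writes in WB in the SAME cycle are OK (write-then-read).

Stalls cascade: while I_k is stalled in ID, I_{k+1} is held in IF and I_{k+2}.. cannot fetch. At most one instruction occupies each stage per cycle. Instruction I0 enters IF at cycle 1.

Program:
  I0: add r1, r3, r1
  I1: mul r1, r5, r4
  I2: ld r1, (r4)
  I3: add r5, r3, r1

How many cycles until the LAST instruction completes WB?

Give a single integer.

I0 add r1 <- r3,r1: IF@1 ID@2 stall=0 (-) EX@3 MEM@4 WB@5
I1 mul r1 <- r5,r4: IF@2 ID@3 stall=0 (-) EX@4 MEM@5 WB@6
I2 ld r1 <- r4: IF@3 ID@4 stall=0 (-) EX@5 MEM@6 WB@7
I3 add r5 <- r3,r1: IF@4 ID@5 stall=2 (RAW on I2.r1 (WB@7)) EX@8 MEM@9 WB@10

Answer: 10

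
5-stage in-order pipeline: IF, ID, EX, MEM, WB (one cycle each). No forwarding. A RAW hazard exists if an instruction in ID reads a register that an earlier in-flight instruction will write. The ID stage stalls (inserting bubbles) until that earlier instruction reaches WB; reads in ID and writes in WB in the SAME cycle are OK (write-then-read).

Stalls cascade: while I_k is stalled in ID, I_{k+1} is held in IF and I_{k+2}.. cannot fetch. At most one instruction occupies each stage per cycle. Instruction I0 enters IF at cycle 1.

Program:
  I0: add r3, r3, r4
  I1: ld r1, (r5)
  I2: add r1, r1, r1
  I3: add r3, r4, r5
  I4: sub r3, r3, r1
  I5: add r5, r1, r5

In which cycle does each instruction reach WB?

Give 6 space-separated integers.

Answer: 5 6 9 10 13 14

Derivation:
I0 add r3 <- r3,r4: IF@1 ID@2 stall=0 (-) EX@3 MEM@4 WB@5
I1 ld r1 <- r5: IF@2 ID@3 stall=0 (-) EX@4 MEM@5 WB@6
I2 add r1 <- r1,r1: IF@3 ID@4 stall=2 (RAW on I1.r1 (WB@6)) EX@7 MEM@8 WB@9
I3 add r3 <- r4,r5: IF@4 ID@7 stall=0 (-) EX@8 MEM@9 WB@10
I4 sub r3 <- r3,r1: IF@7 ID@8 stall=2 (RAW on I3.r3 (WB@10)) EX@11 MEM@12 WB@13
I5 add r5 <- r1,r5: IF@8 ID@11 stall=0 (-) EX@12 MEM@13 WB@14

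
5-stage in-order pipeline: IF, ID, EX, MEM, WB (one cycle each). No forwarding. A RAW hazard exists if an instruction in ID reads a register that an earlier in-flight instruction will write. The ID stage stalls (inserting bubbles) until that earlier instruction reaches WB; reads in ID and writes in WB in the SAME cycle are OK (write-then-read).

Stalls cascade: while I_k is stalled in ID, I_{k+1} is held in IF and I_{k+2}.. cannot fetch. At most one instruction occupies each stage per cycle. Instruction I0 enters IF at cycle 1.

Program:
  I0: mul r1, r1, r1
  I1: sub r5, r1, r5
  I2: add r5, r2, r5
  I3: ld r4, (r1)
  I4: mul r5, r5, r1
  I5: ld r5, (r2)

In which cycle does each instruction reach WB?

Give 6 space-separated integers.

I0 mul r1 <- r1,r1: IF@1 ID@2 stall=0 (-) EX@3 MEM@4 WB@5
I1 sub r5 <- r1,r5: IF@2 ID@3 stall=2 (RAW on I0.r1 (WB@5)) EX@6 MEM@7 WB@8
I2 add r5 <- r2,r5: IF@3 ID@6 stall=2 (RAW on I1.r5 (WB@8)) EX@9 MEM@10 WB@11
I3 ld r4 <- r1: IF@6 ID@9 stall=0 (-) EX@10 MEM@11 WB@12
I4 mul r5 <- r5,r1: IF@9 ID@10 stall=1 (RAW on I2.r5 (WB@11)) EX@12 MEM@13 WB@14
I5 ld r5 <- r2: IF@10 ID@12 stall=0 (-) EX@13 MEM@14 WB@15

Answer: 5 8 11 12 14 15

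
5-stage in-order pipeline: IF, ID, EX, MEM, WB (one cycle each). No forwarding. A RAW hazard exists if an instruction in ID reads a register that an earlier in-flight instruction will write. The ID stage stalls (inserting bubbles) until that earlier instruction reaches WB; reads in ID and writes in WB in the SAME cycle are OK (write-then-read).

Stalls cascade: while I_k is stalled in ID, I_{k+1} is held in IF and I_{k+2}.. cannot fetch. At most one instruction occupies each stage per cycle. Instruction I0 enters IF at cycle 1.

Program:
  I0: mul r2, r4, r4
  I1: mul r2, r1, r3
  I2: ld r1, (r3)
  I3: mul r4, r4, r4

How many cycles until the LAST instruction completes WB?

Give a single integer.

I0 mul r2 <- r4,r4: IF@1 ID@2 stall=0 (-) EX@3 MEM@4 WB@5
I1 mul r2 <- r1,r3: IF@2 ID@3 stall=0 (-) EX@4 MEM@5 WB@6
I2 ld r1 <- r3: IF@3 ID@4 stall=0 (-) EX@5 MEM@6 WB@7
I3 mul r4 <- r4,r4: IF@4 ID@5 stall=0 (-) EX@6 MEM@7 WB@8

Answer: 8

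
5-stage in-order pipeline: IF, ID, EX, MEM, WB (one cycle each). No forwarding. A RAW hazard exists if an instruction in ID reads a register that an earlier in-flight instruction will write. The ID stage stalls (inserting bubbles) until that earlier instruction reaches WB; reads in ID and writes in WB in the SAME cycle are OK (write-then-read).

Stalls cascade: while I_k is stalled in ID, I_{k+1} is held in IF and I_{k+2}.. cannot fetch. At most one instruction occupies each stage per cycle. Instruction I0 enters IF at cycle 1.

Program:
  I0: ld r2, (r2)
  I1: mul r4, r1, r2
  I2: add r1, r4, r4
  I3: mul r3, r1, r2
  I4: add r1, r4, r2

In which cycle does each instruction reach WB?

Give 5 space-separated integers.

Answer: 5 8 11 14 15

Derivation:
I0 ld r2 <- r2: IF@1 ID@2 stall=0 (-) EX@3 MEM@4 WB@5
I1 mul r4 <- r1,r2: IF@2 ID@3 stall=2 (RAW on I0.r2 (WB@5)) EX@6 MEM@7 WB@8
I2 add r1 <- r4,r4: IF@3 ID@6 stall=2 (RAW on I1.r4 (WB@8)) EX@9 MEM@10 WB@11
I3 mul r3 <- r1,r2: IF@6 ID@9 stall=2 (RAW on I2.r1 (WB@11)) EX@12 MEM@13 WB@14
I4 add r1 <- r4,r2: IF@9 ID@12 stall=0 (-) EX@13 MEM@14 WB@15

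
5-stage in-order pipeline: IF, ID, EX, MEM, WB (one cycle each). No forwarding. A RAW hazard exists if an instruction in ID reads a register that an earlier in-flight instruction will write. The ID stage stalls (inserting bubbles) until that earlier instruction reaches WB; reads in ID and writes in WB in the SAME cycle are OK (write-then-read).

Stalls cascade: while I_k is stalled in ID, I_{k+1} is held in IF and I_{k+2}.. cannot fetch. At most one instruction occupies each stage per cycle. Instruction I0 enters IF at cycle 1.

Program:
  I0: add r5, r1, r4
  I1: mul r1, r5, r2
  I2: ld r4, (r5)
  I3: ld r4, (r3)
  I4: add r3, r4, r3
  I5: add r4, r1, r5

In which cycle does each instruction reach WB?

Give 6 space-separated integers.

Answer: 5 8 9 10 13 14

Derivation:
I0 add r5 <- r1,r4: IF@1 ID@2 stall=0 (-) EX@3 MEM@4 WB@5
I1 mul r1 <- r5,r2: IF@2 ID@3 stall=2 (RAW on I0.r5 (WB@5)) EX@6 MEM@7 WB@8
I2 ld r4 <- r5: IF@3 ID@6 stall=0 (-) EX@7 MEM@8 WB@9
I3 ld r4 <- r3: IF@6 ID@7 stall=0 (-) EX@8 MEM@9 WB@10
I4 add r3 <- r4,r3: IF@7 ID@8 stall=2 (RAW on I3.r4 (WB@10)) EX@11 MEM@12 WB@13
I5 add r4 <- r1,r5: IF@8 ID@11 stall=0 (-) EX@12 MEM@13 WB@14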